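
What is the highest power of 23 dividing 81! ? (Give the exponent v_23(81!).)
v_23(81!) = 3

Legendre's formula: v_p(n!) = Σ_{k ≥ 1} ⌊n / p^k⌋. For p = 23, n = 81, the terms are:
  ⌊81/23^1⌋ = ⌊81/23⌋ = 3
(the next term ⌊81/23^2⌋ = 0, terminating the sum). Summing: v_23(81!) = 3 = 3.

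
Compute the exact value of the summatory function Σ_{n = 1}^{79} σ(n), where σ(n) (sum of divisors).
Σ_{n ≤ 79} σ(n) = 5128

Compute σ(n) for each 1 ≤ n ≤ 79: σ(1) = 1, σ(2) = 3, σ(3) = 4, σ(4) = 7, σ(5) = 6, σ(6) = 12, σ(7) = 8, σ(8) = 15, σ(9) = 13, σ(10) = 18, σ(11) = 12, σ(12) = 28, σ(13) = 14, σ(14) = 24, σ(15) = 24, σ(16) = 31, σ(17) = 18, σ(18) = 39, σ(19) = 20, σ(20) = 42, σ(21) = 32, σ(22) = 36, σ(23) = 24, σ(24) = 60, σ(25) = 31, σ(26) = 42, σ(27) = 40, σ(28) = 56, σ(29) = 30, σ(30) = 72, σ(31) = 32, σ(32) = 63, σ(33) = 48, σ(34) = 54, σ(35) = 48, σ(36) = 91, σ(37) = 38, σ(38) = 60, σ(39) = 56, σ(40) = 90, σ(41) = 42, σ(42) = 96, σ(43) = 44, σ(44) = 84, σ(45) = 78, σ(46) = 72, σ(47) = 48, σ(48) = 124, σ(49) = 57, σ(50) = 93, σ(51) = 72, σ(52) = 98, σ(53) = 54, σ(54) = 120, σ(55) = 72, σ(56) = 120, σ(57) = 80, σ(58) = 90, σ(59) = 60, σ(60) = 168, σ(61) = 62, σ(62) = 96, σ(63) = 104, σ(64) = 127, σ(65) = 84, σ(66) = 144, σ(67) = 68, σ(68) = 126, σ(69) = 96, σ(70) = 144, σ(71) = 72, σ(72) = 195, σ(73) = 74, σ(74) = 114, σ(75) = 124, σ(76) = 140, σ(77) = 96, σ(78) = 168, σ(79) = 80. Summing all 79 values: 5128. (Average order: Σ_{n ≤ x} σ(n) ~ (π²/12) x². For x = 79, (π²/12)·79² ≈ 5133.02.)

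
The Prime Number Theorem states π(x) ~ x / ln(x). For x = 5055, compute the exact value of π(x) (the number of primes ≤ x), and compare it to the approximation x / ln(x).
π(5055) = 676;  x/ln(x) ≈ 592.74;  relative error ≈ 12.32%.

Directly count primes up to 5055: π(5055) = 676. The PNT approximation gives 5055/ln(5055) ≈ 5055/8.52813 ≈ 592.74. Relative error (π(x) − x/ln(x)) / π(x) ≈ 12.32%; the approximation is known to undercount slightly (Li(x) is a better estimate).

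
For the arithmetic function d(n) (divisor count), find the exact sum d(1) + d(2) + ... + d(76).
Σ_{n ≤ 76} d(n) = 344

Compute d(n) for each 1 ≤ n ≤ 76: d(1) = 1, d(2) = 2, d(3) = 2, d(4) = 3, d(5) = 2, d(6) = 4, d(7) = 2, d(8) = 4, d(9) = 3, d(10) = 4, d(11) = 2, d(12) = 6, d(13) = 2, d(14) = 4, d(15) = 4, d(16) = 5, d(17) = 2, d(18) = 6, d(19) = 2, d(20) = 6, d(21) = 4, d(22) = 4, d(23) = 2, d(24) = 8, d(25) = 3, d(26) = 4, d(27) = 4, d(28) = 6, d(29) = 2, d(30) = 8, d(31) = 2, d(32) = 6, d(33) = 4, d(34) = 4, d(35) = 4, d(36) = 9, d(37) = 2, d(38) = 4, d(39) = 4, d(40) = 8, d(41) = 2, d(42) = 8, d(43) = 2, d(44) = 6, d(45) = 6, d(46) = 4, d(47) = 2, d(48) = 10, d(49) = 3, d(50) = 6, d(51) = 4, d(52) = 6, d(53) = 2, d(54) = 8, d(55) = 4, d(56) = 8, d(57) = 4, d(58) = 4, d(59) = 2, d(60) = 12, d(61) = 2, d(62) = 4, d(63) = 6, d(64) = 7, d(65) = 4, d(66) = 8, d(67) = 2, d(68) = 6, d(69) = 4, d(70) = 8, d(71) = 2, d(72) = 12, d(73) = 2, d(74) = 4, d(75) = 6, d(76) = 6. Summing all 76 values: 344. (Dirichlet's divisor formula: Σ_{n ≤ x} d(n) = x ln(x) + (2γ − 1) x + O(√x). For x = 76, the asymptotic estimate is ≈ 340.87.)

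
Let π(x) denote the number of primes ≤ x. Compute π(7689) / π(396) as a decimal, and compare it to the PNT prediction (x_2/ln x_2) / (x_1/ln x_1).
π(7689)/π(396) = 975/77 ≈ 12.6623;  PNT prediction ≈ 12.9800.

π(396) = 77 and π(7689) = 975, so π(7689)/π(396) ≈ 12.6623. The PNT-predicted ratio is (7689/ln(7689)) / (396/ln(396)) ≈ 12.9800. The two agree to within a few percent, as expected.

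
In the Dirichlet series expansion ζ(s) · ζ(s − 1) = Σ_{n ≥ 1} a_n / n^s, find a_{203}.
σ(203) = 240

In the product (Σ m^0/m^s)(Σ k / k^s) = Σ (Σ_{d | n} d) / n^s, the coefficient of 1/n^s is σ(n) = Σ_{d | n} d. For n = 203, divisors are [1, 7, 29, 203]; summing: σ(203) = 240.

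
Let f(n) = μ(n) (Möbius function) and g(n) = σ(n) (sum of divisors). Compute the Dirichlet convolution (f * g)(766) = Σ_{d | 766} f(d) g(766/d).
(μ * σ)(766) = 766

Divisors of 766: [1, 2, 383, 766]. For each d | 766:
  d = 1: μ(1) · σ(766/1) = 1 · 1152 = 1152
  d = 2: μ(2) · σ(766/2) = -1 · 384 = -384
  d = 383: μ(383) · σ(766/383) = -1 · 3 = -3
  d = 766: μ(766) · σ(766/766) = 1 · 1 = 1
Summing: (μ * σ)(766) = 1152 + -384 + -3 + 1 = 766.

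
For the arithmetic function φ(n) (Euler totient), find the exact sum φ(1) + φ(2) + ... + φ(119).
Σ_{n ≤ 119} φ(n) = 4354

Compute φ(n) for each 1 ≤ n ≤ 119: φ(1) = 1, φ(2) = 1, φ(3) = 2, φ(4) = 2, φ(5) = 4, φ(6) = 2, φ(7) = 6, φ(8) = 4, φ(9) = 6, φ(10) = 4, φ(11) = 10, φ(12) = 4, φ(13) = 12, φ(14) = 6, φ(15) = 8, φ(16) = 8, φ(17) = 16, φ(18) = 6, φ(19) = 18, φ(20) = 8, φ(21) = 12, φ(22) = 10, φ(23) = 22, φ(24) = 8, φ(25) = 20, φ(26) = 12, φ(27) = 18, φ(28) = 12, φ(29) = 28, φ(30) = 8, φ(31) = 30, φ(32) = 16, φ(33) = 20, φ(34) = 16, φ(35) = 24, φ(36) = 12, φ(37) = 36, φ(38) = 18, φ(39) = 24, φ(40) = 16, φ(41) = 40, φ(42) = 12, φ(43) = 42, φ(44) = 20, φ(45) = 24, φ(46) = 22, φ(47) = 46, φ(48) = 16, φ(49) = 42, φ(50) = 20, φ(51) = 32, φ(52) = 24, φ(53) = 52, φ(54) = 18, φ(55) = 40, φ(56) = 24, φ(57) = 36, φ(58) = 28, φ(59) = 58, φ(60) = 16, φ(61) = 60, φ(62) = 30, φ(63) = 36, φ(64) = 32, φ(65) = 48, φ(66) = 20, φ(67) = 66, φ(68) = 32, φ(69) = 44, φ(70) = 24, φ(71) = 70, φ(72) = 24, φ(73) = 72, φ(74) = 36, φ(75) = 40, φ(76) = 36, φ(77) = 60, φ(78) = 24, φ(79) = 78, φ(80) = 32, φ(81) = 54, φ(82) = 40, φ(83) = 82, φ(84) = 24, φ(85) = 64, φ(86) = 42, φ(87) = 56, φ(88) = 40, φ(89) = 88, φ(90) = 24, φ(91) = 72, φ(92) = 44, φ(93) = 60, φ(94) = 46, φ(95) = 72, φ(96) = 32, φ(97) = 96, φ(98) = 42, φ(99) = 60, φ(100) = 40, φ(101) = 100, φ(102) = 32, φ(103) = 102, φ(104) = 48, φ(105) = 48, φ(106) = 52, φ(107) = 106, φ(108) = 36, φ(109) = 108, φ(110) = 40, φ(111) = 72, φ(112) = 48, φ(113) = 112, φ(114) = 36, φ(115) = 88, φ(116) = 56, φ(117) = 72, φ(118) = 58, φ(119) = 96. Summing all 119 values: 4354. (Average order: Σ_{n ≤ x} φ(n) ~ (3/π²) x². For x = 119, (3/π²)·119² ≈ 4304.43.)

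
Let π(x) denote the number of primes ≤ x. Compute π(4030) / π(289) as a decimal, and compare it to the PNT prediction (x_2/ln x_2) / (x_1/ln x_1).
π(4030)/π(289) = 557/61 ≈ 9.1311;  PNT prediction ≈ 9.5183.

π(289) = 61 and π(4030) = 557, so π(4030)/π(289) ≈ 9.1311. The PNT-predicted ratio is (4030/ln(4030)) / (289/ln(289)) ≈ 9.5183. The two agree to within a few percent, as expected.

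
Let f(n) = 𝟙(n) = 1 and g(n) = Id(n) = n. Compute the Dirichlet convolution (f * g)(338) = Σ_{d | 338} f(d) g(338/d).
(𝟙 * Id)(338) = 549

Divisors of 338: [1, 2, 13, 26, 169, 338]. For each d | 338:
  d = 1: 𝟙(1) · Id(338/1) = 1 · 338 = 338
  d = 2: 𝟙(2) · Id(338/2) = 1 · 169 = 169
  d = 13: 𝟙(13) · Id(338/13) = 1 · 26 = 26
  d = 26: 𝟙(26) · Id(338/26) = 1 · 13 = 13
  d = 169: 𝟙(169) · Id(338/169) = 1 · 2 = 2
  d = 338: 𝟙(338) · Id(338/338) = 1 · 1 = 1
Summing: (𝟙 * Id)(338) = 338 + 169 + 26 + 13 + 2 + 1 = 549.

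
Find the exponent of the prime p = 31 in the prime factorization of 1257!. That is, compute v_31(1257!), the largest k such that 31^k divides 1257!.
v_31(1257!) = 41

Legendre's formula: v_p(n!) = Σ_{k ≥ 1} ⌊n / p^k⌋. For p = 31, n = 1257, the terms are:
  ⌊1257/31^1⌋ = ⌊1257/31⌋ = 40
  ⌊1257/31^2⌋ = ⌊1257/961⌋ = 1
(the next term ⌊1257/31^3⌋ = 0, terminating the sum). Summing: v_31(1257!) = 40 + 1 = 41.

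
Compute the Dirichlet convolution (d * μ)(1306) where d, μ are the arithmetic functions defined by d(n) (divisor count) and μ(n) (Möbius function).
(d * μ)(1306) = 1

Divisors of 1306: [1, 2, 653, 1306]. For each d | 1306:
  d = 1: d(1) · μ(1306/1) = 1 · 1 = 1
  d = 2: d(2) · μ(1306/2) = 2 · -1 = -2
  d = 653: d(653) · μ(1306/653) = 2 · -1 = -2
  d = 1306: d(1306) · μ(1306/1306) = 4 · 1 = 4
Summing: (d * μ)(1306) = 1 + -2 + -2 + 4 = 1.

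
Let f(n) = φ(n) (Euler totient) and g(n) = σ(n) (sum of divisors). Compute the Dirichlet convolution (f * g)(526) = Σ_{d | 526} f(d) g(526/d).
(φ * σ)(526) = 2104

Divisors of 526: [1, 2, 263, 526]. For each d | 526:
  d = 1: φ(1) · σ(526/1) = 1 · 792 = 792
  d = 2: φ(2) · σ(526/2) = 1 · 264 = 264
  d = 263: φ(263) · σ(526/263) = 262 · 3 = 786
  d = 526: φ(526) · σ(526/526) = 262 · 1 = 262
Summing: (φ * σ)(526) = 792 + 264 + 786 + 262 = 2104.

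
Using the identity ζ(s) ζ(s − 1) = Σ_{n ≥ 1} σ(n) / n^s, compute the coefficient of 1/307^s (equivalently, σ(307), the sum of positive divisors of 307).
σ(307) = 308

In the product (Σ m^0/m^s)(Σ k / k^s) = Σ (Σ_{d | n} d) / n^s, the coefficient of 1/n^s is σ(n) = Σ_{d | n} d. For n = 307, divisors are [1, 307]; summing: σ(307) = 308.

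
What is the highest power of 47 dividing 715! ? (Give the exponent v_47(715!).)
v_47(715!) = 15

Legendre's formula: v_p(n!) = Σ_{k ≥ 1} ⌊n / p^k⌋. For p = 47, n = 715, the terms are:
  ⌊715/47^1⌋ = ⌊715/47⌋ = 15
(the next term ⌊715/47^2⌋ = 0, terminating the sum). Summing: v_47(715!) = 15 = 15.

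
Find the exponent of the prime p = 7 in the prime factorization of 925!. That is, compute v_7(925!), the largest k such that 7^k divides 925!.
v_7(925!) = 152

Legendre's formula: v_p(n!) = Σ_{k ≥ 1} ⌊n / p^k⌋. For p = 7, n = 925, the terms are:
  ⌊925/7^1⌋ = ⌊925/7⌋ = 132
  ⌊925/7^2⌋ = ⌊925/49⌋ = 18
  ⌊925/7^3⌋ = ⌊925/343⌋ = 2
(the next term ⌊925/7^4⌋ = 0, terminating the sum). Summing: v_7(925!) = 132 + 18 + 2 = 152.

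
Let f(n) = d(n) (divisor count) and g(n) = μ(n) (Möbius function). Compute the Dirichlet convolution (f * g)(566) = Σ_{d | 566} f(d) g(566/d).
(d * μ)(566) = 1

Divisors of 566: [1, 2, 283, 566]. For each d | 566:
  d = 1: d(1) · μ(566/1) = 1 · 1 = 1
  d = 2: d(2) · μ(566/2) = 2 · -1 = -2
  d = 283: d(283) · μ(566/283) = 2 · -1 = -2
  d = 566: d(566) · μ(566/566) = 4 · 1 = 4
Summing: (d * μ)(566) = 1 + -2 + -2 + 4 = 1.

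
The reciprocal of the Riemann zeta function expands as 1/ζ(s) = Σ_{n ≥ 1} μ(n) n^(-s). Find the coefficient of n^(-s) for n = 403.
μ(403) = 1

Factor n = 403 = 13 · 31. μ(n) = 0 if any exponent ≥ 2 (not squarefree); otherwise μ(n) = (−1)^{ω(n)} where ω(n) is the number of distinct prime factors. Applying: μ(403) = 1.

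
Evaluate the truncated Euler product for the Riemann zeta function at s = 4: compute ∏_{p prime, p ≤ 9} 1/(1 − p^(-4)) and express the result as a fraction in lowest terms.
∏ = 7203/6656

The primes p ≤ 9 are [2, 3, 5, 7]. For each prime, (1 − 1/p^4)^(-1) = p^4 / (p^4 − 1). The product is (1 − 1/2^4)^(-1), (1 − 1/3^4)^(-1), (1 − 1/5^4)^(-1), (1 − 1/7^4)^(-1) = ∏ p^4 / (p^4 − 1) = 7203/6656.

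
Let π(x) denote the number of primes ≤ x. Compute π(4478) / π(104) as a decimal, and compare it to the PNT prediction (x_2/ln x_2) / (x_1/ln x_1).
π(4478)/π(104) = 607/27 ≈ 22.4815;  PNT prediction ≈ 23.7871.

π(104) = 27 and π(4478) = 607, so π(4478)/π(104) ≈ 22.4815. The PNT-predicted ratio is (4478/ln(4478)) / (104/ln(104)) ≈ 23.7871. The two agree to within a few percent, as expected.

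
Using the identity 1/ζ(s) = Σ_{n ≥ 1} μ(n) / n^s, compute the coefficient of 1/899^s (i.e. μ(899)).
μ(899) = 1

Factor n = 899 = 29 · 31. μ(n) = 0 if any exponent ≥ 2 (not squarefree); otherwise μ(n) = (−1)^{ω(n)} where ω(n) is the number of distinct prime factors. Applying: μ(899) = 1.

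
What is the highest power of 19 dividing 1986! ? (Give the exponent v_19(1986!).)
v_19(1986!) = 109

Legendre's formula: v_p(n!) = Σ_{k ≥ 1} ⌊n / p^k⌋. For p = 19, n = 1986, the terms are:
  ⌊1986/19^1⌋ = ⌊1986/19⌋ = 104
  ⌊1986/19^2⌋ = ⌊1986/361⌋ = 5
(the next term ⌊1986/19^3⌋ = 0, terminating the sum). Summing: v_19(1986!) = 104 + 5 = 109.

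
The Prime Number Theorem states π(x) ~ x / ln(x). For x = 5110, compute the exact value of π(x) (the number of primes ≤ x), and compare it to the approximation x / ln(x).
π(5110) = 683;  x/ln(x) ≈ 598.43;  relative error ≈ 12.38%.

Directly count primes up to 5110: π(5110) = 683. The PNT approximation gives 5110/ln(5110) ≈ 5110/8.53895 ≈ 598.43. Relative error (π(x) − x/ln(x)) / π(x) ≈ 12.38%; the approximation is known to undercount slightly (Li(x) is a better estimate).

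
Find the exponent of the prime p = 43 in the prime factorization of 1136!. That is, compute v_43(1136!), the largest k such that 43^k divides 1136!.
v_43(1136!) = 26

Legendre's formula: v_p(n!) = Σ_{k ≥ 1} ⌊n / p^k⌋. For p = 43, n = 1136, the terms are:
  ⌊1136/43^1⌋ = ⌊1136/43⌋ = 26
(the next term ⌊1136/43^2⌋ = 0, terminating the sum). Summing: v_43(1136!) = 26 = 26.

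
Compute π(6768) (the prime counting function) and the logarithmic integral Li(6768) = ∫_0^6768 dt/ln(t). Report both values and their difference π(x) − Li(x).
π(6768) = 871;  Li(6768) ≈ 888.08;  π(x) − Li(x) ≈ -17.08.

Direct count of primes ≤ 6768 gives π(6768) = 871. Numerical evaluation of the logarithmic integral gives Li(6768) ≈ 888.08. The difference π(x) − Li(x) ≈ -17.08 is typically negative for small/moderate x (Li(x) overestimates), though Littlewood's theorem shows this sign changes infinitely often.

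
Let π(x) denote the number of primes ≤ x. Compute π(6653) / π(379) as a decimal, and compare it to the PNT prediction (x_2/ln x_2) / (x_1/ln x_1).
π(6653)/π(379) = 857/75 ≈ 11.4267;  PNT prediction ≈ 11.8403.

π(379) = 75 and π(6653) = 857, so π(6653)/π(379) ≈ 11.4267. The PNT-predicted ratio is (6653/ln(6653)) / (379/ln(379)) ≈ 11.8403. The two agree to within a few percent, as expected.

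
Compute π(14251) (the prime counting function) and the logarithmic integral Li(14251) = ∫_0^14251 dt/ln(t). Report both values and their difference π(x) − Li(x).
π(14251) = 1675;  Li(14251) ≈ 1698.53;  π(x) − Li(x) ≈ -23.53.

Direct count of primes ≤ 14251 gives π(14251) = 1675. Numerical evaluation of the logarithmic integral gives Li(14251) ≈ 1698.53. The difference π(x) − Li(x) ≈ -23.53 is typically negative for small/moderate x (Li(x) overestimates), though Littlewood's theorem shows this sign changes infinitely often.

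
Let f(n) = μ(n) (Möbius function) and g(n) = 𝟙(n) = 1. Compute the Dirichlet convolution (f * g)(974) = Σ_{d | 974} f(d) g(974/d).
(μ * 𝟙)(974) = 0

Divisors of 974: [1, 2, 487, 974]. For each d | 974:
  d = 1: μ(1) · 𝟙(974/1) = 1 · 1 = 1
  d = 2: μ(2) · 𝟙(974/2) = -1 · 1 = -1
  d = 487: μ(487) · 𝟙(974/487) = -1 · 1 = -1
  d = 974: μ(974) · 𝟙(974/974) = 1 · 1 = 1
Summing: (μ * 𝟙)(974) = 1 + -1 + -1 + 1 = 0.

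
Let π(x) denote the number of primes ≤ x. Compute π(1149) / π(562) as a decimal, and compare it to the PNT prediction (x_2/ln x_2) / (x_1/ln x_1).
π(1149)/π(562) = 189/102 ≈ 1.8529;  PNT prediction ≈ 1.8370.

π(562) = 102 and π(1149) = 189, so π(1149)/π(562) ≈ 1.8529. The PNT-predicted ratio is (1149/ln(1149)) / (562/ln(562)) ≈ 1.8370. The two agree to within a few percent, as expected.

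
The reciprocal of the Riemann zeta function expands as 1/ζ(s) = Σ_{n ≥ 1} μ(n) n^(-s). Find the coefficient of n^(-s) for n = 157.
μ(157) = -1

Factor n = 157 = 157. μ(n) = 0 if any exponent ≥ 2 (not squarefree); otherwise μ(n) = (−1)^{ω(n)} where ω(n) is the number of distinct prime factors. Applying: μ(157) = -1.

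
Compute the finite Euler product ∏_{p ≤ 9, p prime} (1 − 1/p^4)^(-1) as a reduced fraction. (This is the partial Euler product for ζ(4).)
∏ = 7203/6656

The primes p ≤ 9 are [2, 3, 5, 7]. For each prime, (1 − 1/p^4)^(-1) = p^4 / (p^4 − 1). The product is (1 − 1/2^4)^(-1), (1 − 1/3^4)^(-1), (1 − 1/5^4)^(-1), (1 − 1/7^4)^(-1) = ∏ p^4 / (p^4 − 1) = 7203/6656.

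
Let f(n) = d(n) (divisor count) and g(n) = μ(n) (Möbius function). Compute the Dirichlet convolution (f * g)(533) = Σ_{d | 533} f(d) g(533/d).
(d * μ)(533) = 1

Divisors of 533: [1, 13, 41, 533]. For each d | 533:
  d = 1: d(1) · μ(533/1) = 1 · 1 = 1
  d = 13: d(13) · μ(533/13) = 2 · -1 = -2
  d = 41: d(41) · μ(533/41) = 2 · -1 = -2
  d = 533: d(533) · μ(533/533) = 4 · 1 = 4
Summing: (d * μ)(533) = 1 + -2 + -2 + 4 = 1.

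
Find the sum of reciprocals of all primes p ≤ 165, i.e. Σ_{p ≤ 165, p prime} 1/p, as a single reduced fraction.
Σ 1/p = 10988187442690106858194788089546541159451476081371138484805233167/5766152219975951659023630035336134306565384015606066319856068810

π(165) = 38, so the primes ≤ 165 are [2, 3, 5, 7, 11, 13, 17, 19, 23, 29, 31, 37, 41, 43, 47, 53, 59, 61, 67, 71, 73, 79, 83, 89, 97, 101, 103, 107, 109, 113, 127, 131, 137, 139, 149, 151, 157, 163]. Summing 1/p over these primes: 10988187442690106858194788089546541159451476081371138484805233167/5766152219975951659023630035336134306565384015606066319856068810 ≈ 1.9056. Mertens estimate ln ln(165) + 0.2615 ≈ 1.8919.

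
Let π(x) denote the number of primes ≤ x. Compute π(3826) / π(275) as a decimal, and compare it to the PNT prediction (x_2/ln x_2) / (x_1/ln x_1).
π(3826)/π(275) = 531/58 ≈ 9.1552;  PNT prediction ≈ 9.4726.

π(275) = 58 and π(3826) = 531, so π(3826)/π(275) ≈ 9.1552. The PNT-predicted ratio is (3826/ln(3826)) / (275/ln(275)) ≈ 9.4726. The two agree to within a few percent, as expected.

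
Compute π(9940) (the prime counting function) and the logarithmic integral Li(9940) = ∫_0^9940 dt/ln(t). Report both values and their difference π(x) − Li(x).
π(9940) = 1225;  Li(9940) ≈ 1239.62;  π(x) − Li(x) ≈ -14.62.

Direct count of primes ≤ 9940 gives π(9940) = 1225. Numerical evaluation of the logarithmic integral gives Li(9940) ≈ 1239.62. The difference π(x) − Li(x) ≈ -14.62 is typically negative for small/moderate x (Li(x) overestimates), though Littlewood's theorem shows this sign changes infinitely often.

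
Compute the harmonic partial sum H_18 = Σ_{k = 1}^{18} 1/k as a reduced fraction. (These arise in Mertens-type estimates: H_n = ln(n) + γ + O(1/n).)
H_18 = 14274301/4084080

Direct summation: H_18 = 1 + 1/2 + ... + 1/18. The least common denominator is lcm(1, ..., 18) = 12252240; over this denominator the numerator is 12252240 + 6126120 + 4084080 + 3063060 + 2450448 + 2042040 + 1750320 + 1531530 + 1361360 + 1225224 + 1113840 + 1021020 + 942480 + 875160 + 816816 + 765765 + 720720 + 680680 = 42822903, so H_18 = 42822903/12252240; reducing by gcd(42822903, 12252240) = 3 gives 14274301/4084080 ≈ 3.49511. (The PNT-adjacent estimate ln(18) + γ ≈ 3.46759 matches within O(1/n).)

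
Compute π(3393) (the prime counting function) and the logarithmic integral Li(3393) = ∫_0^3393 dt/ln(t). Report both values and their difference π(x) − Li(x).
π(3393) = 478;  Li(3393) ≈ 491.46;  π(x) − Li(x) ≈ -13.46.

Direct count of primes ≤ 3393 gives π(3393) = 478. Numerical evaluation of the logarithmic integral gives Li(3393) ≈ 491.46. The difference π(x) − Li(x) ≈ -13.46 is typically negative for small/moderate x (Li(x) overestimates), though Littlewood's theorem shows this sign changes infinitely often.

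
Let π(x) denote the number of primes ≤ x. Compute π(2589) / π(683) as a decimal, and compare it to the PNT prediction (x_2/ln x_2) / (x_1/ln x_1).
π(2589)/π(683) = 376/124 ≈ 3.0323;  PNT prediction ≈ 3.1479.

π(683) = 124 and π(2589) = 376, so π(2589)/π(683) ≈ 3.0323. The PNT-predicted ratio is (2589/ln(2589)) / (683/ln(683)) ≈ 3.1479. The two agree to within a few percent, as expected.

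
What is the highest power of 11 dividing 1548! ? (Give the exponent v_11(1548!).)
v_11(1548!) = 153

Legendre's formula: v_p(n!) = Σ_{k ≥ 1} ⌊n / p^k⌋. For p = 11, n = 1548, the terms are:
  ⌊1548/11^1⌋ = ⌊1548/11⌋ = 140
  ⌊1548/11^2⌋ = ⌊1548/121⌋ = 12
  ⌊1548/11^3⌋ = ⌊1548/1331⌋ = 1
(the next term ⌊1548/11^4⌋ = 0, terminating the sum). Summing: v_11(1548!) = 140 + 12 + 1 = 153.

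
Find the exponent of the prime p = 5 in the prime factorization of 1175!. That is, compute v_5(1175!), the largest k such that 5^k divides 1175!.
v_5(1175!) = 292

Legendre's formula: v_p(n!) = Σ_{k ≥ 1} ⌊n / p^k⌋. For p = 5, n = 1175, the terms are:
  ⌊1175/5^1⌋ = ⌊1175/5⌋ = 235
  ⌊1175/5^2⌋ = ⌊1175/25⌋ = 47
  ⌊1175/5^3⌋ = ⌊1175/125⌋ = 9
  ⌊1175/5^4⌋ = ⌊1175/625⌋ = 1
(the next term ⌊1175/5^5⌋ = 0, terminating the sum). Summing: v_5(1175!) = 235 + 47 + 9 + 1 = 292.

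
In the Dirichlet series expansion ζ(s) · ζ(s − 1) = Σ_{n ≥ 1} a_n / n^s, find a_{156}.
σ(156) = 392

In the product (Σ m^0/m^s)(Σ k / k^s) = Σ (Σ_{d | n} d) / n^s, the coefficient of 1/n^s is σ(n) = Σ_{d | n} d. For n = 156, divisors are [1, 2, 3, 4, 6, 12, 13, 26, 39, 52, 78, 156]; summing: σ(156) = 392.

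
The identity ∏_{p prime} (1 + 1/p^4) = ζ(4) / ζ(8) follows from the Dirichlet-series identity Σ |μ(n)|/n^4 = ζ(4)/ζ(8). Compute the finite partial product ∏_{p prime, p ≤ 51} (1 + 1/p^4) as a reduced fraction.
∏ = 47811026860845170938198805915402199301066734558460286583378224128/44354583229145063659978971326989541656878007876738536067589135625

The primes p ≤ 51 are [2, 3, 5, 7, 11, 13, 17, 19, 23, 29, 31, 37, 41, 43, 47]. For each, (1 + 1/p^4) = (p^4 + 1)/p^4. Multiplying these fractions over p ∈ [2, 3, 5, 7, 11, 13, 17, 19, 23, 29, 31, 37, 41, 43, 47] gives 47811026860845170938198805915402199301066734558460286583378224128/44354583229145063659978971326989541656878007876738536067589135625. (In the limit P → ∞ this tends to ζ(4)/ζ(8).)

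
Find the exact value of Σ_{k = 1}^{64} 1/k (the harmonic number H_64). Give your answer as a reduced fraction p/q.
H_64 = 623171679694215690971693339/131362987122535807501262400

Direct summation: H_64 = 1 + 1/2 + ... + 1/64. The least common denominator is lcm(1, ..., 64) = 1182266884102822267511361600; over this denominator the numerator is 1182266884102822267511361600 + 591133442051411133755680800 + 394088961367607422503787200 + 295566721025705566877840400 + 236453376820564453502272320 + 197044480683803711251893600 + 168895269157546038215908800 + 147783360512852783438920200 + 131362987122535807501262400 + 118226688410282226751136160 + 107478807645711115228305600 + 98522240341901855625946800 + 90943606469447866731643200 + 84447634578773019107954400 + 78817792273521484500757440 + 73891680256426391719460100 + 69545110829577780441844800 + 65681493561267903750631200 + 62224572847516961447966400 + 59113344205141113375568080 + 56298423052515346071969600 + 53739403822855557614152800 + 51402908004470533370059200 + 49261120170950927812973400 + 47290675364112890700454464 + 45471803234723933365821600 + 43787662374178602500420800 + 42223817289386509553977200 + 40767823589752491983150400 + 39408896136760742250378720 + 38137641422671686048753600 + 36945840128213195859730050 + 35826269215237038409435200 + 34772555414788890220922400 + 33779053831509207643181760 + 32840746780633951875315600 + 31953159029806007230036800 + 31112286423758480723983200 + 30314535489815955577214400 + 29556672102570556687784040 + 28835777661044445549057600 + 28149211526257673035984800 + 27494578700065634128171200 + 26869701911427778807076400 + 26272597424507161500252480 + 25701454002235266685029600 + 25154614555379197181092800 + 24630560085475463906486700 + 24127895593935148316558400 + 23645337682056445350227232 + 23181703609859260147281600 + 22735901617361966682910800 + 22306922341562684292667200 + 21893831187089301250210400 + 21495761529142223045661120 + 21111908644693254776988600 + 20741524282505653815988800 + 20383911794876245991575200 + 20038421764454614703582400 + 19704448068380371125189360 + 19381424329554463401825600 + 19068820711335843024376800 + 18766141017505115357323200 + 18472920064106597929865025 = 5608545117247941218745240051, so H_64 = 5608545117247941218745240051/1182266884102822267511361600; reducing by gcd(5608545117247941218745240051, 1182266884102822267511361600) = 9 gives 623171679694215690971693339/131362987122535807501262400 ≈ 4.74389. (The PNT-adjacent estimate ln(64) + γ ≈ 4.73610 matches within O(1/n).)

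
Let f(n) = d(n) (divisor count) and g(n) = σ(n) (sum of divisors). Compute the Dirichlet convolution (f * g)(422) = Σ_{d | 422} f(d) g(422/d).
(d * σ)(422) = 1070

Divisors of 422: [1, 2, 211, 422]. For each d | 422:
  d = 1: d(1) · σ(422/1) = 1 · 636 = 636
  d = 2: d(2) · σ(422/2) = 2 · 212 = 424
  d = 211: d(211) · σ(422/211) = 2 · 3 = 6
  d = 422: d(422) · σ(422/422) = 4 · 1 = 4
Summing: (d * σ)(422) = 636 + 424 + 6 + 4 = 1070.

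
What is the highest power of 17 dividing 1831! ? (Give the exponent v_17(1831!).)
v_17(1831!) = 113

Legendre's formula: v_p(n!) = Σ_{k ≥ 1} ⌊n / p^k⌋. For p = 17, n = 1831, the terms are:
  ⌊1831/17^1⌋ = ⌊1831/17⌋ = 107
  ⌊1831/17^2⌋ = ⌊1831/289⌋ = 6
(the next term ⌊1831/17^3⌋ = 0, terminating the sum). Summing: v_17(1831!) = 107 + 6 = 113.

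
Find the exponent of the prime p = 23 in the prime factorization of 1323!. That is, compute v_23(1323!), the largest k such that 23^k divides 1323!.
v_23(1323!) = 59

Legendre's formula: v_p(n!) = Σ_{k ≥ 1} ⌊n / p^k⌋. For p = 23, n = 1323, the terms are:
  ⌊1323/23^1⌋ = ⌊1323/23⌋ = 57
  ⌊1323/23^2⌋ = ⌊1323/529⌋ = 2
(the next term ⌊1323/23^3⌋ = 0, terminating the sum). Summing: v_23(1323!) = 57 + 2 = 59.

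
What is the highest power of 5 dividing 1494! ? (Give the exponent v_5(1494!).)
v_5(1494!) = 370

Legendre's formula: v_p(n!) = Σ_{k ≥ 1} ⌊n / p^k⌋. For p = 5, n = 1494, the terms are:
  ⌊1494/5^1⌋ = ⌊1494/5⌋ = 298
  ⌊1494/5^2⌋ = ⌊1494/25⌋ = 59
  ⌊1494/5^3⌋ = ⌊1494/125⌋ = 11
  ⌊1494/5^4⌋ = ⌊1494/625⌋ = 2
(the next term ⌊1494/5^5⌋ = 0, terminating the sum). Summing: v_5(1494!) = 298 + 59 + 11 + 2 = 370.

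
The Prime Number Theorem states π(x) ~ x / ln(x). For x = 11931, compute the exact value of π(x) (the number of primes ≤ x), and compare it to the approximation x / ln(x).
π(11931) = 1429;  x/ln(x) ≈ 1271.03;  relative error ≈ 11.05%.

Directly count primes up to 11931: π(11931) = 1429. The PNT approximation gives 11931/ln(11931) ≈ 11931/9.38690 ≈ 1271.03. Relative error (π(x) − x/ln(x)) / π(x) ≈ 11.05%; the approximation is known to undercount slightly (Li(x) is a better estimate).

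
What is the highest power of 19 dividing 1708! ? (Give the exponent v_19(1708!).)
v_19(1708!) = 93

Legendre's formula: v_p(n!) = Σ_{k ≥ 1} ⌊n / p^k⌋. For p = 19, n = 1708, the terms are:
  ⌊1708/19^1⌋ = ⌊1708/19⌋ = 89
  ⌊1708/19^2⌋ = ⌊1708/361⌋ = 4
(the next term ⌊1708/19^3⌋ = 0, terminating the sum). Summing: v_19(1708!) = 89 + 4 = 93.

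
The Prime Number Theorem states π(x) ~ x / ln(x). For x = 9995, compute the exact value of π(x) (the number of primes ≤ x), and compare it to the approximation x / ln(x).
π(9995) = 1229;  x/ln(x) ≈ 1085.25;  relative error ≈ 11.70%.

Directly count primes up to 9995: π(9995) = 1229. The PNT approximation gives 9995/ln(9995) ≈ 9995/9.20984 ≈ 1085.25. Relative error (π(x) − x/ln(x)) / π(x) ≈ 11.70%; the approximation is known to undercount slightly (Li(x) is a better estimate).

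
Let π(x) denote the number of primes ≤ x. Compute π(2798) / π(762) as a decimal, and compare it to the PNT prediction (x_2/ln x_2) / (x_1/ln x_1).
π(2798)/π(762) = 407/135 ≈ 3.0148;  PNT prediction ≈ 3.0701.

π(762) = 135 and π(2798) = 407, so π(2798)/π(762) ≈ 3.0148. The PNT-predicted ratio is (2798/ln(2798)) / (762/ln(762)) ≈ 3.0701. The two agree to within a few percent, as expected.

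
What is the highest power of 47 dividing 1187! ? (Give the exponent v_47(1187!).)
v_47(1187!) = 25

Legendre's formula: v_p(n!) = Σ_{k ≥ 1} ⌊n / p^k⌋. For p = 47, n = 1187, the terms are:
  ⌊1187/47^1⌋ = ⌊1187/47⌋ = 25
(the next term ⌊1187/47^2⌋ = 0, terminating the sum). Summing: v_47(1187!) = 25 = 25.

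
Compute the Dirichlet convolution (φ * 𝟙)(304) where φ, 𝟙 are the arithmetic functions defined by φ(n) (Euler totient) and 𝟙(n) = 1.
(φ * 𝟙)(304) = 304

Divisors of 304: [1, 2, 4, 8, 16, 19, 38, 76, 152, 304]. For each d | 304:
  d = 1: φ(1) · 𝟙(304/1) = 1 · 1 = 1
  d = 2: φ(2) · 𝟙(304/2) = 1 · 1 = 1
  d = 4: φ(4) · 𝟙(304/4) = 2 · 1 = 2
  d = 8: φ(8) · 𝟙(304/8) = 4 · 1 = 4
  d = 16: φ(16) · 𝟙(304/16) = 8 · 1 = 8
  d = 19: φ(19) · 𝟙(304/19) = 18 · 1 = 18
  d = 38: φ(38) · 𝟙(304/38) = 18 · 1 = 18
  d = 76: φ(76) · 𝟙(304/76) = 36 · 1 = 36
  d = 152: φ(152) · 𝟙(304/152) = 72 · 1 = 72
  d = 304: φ(304) · 𝟙(304/304) = 144 · 1 = 144
Summing: (φ * 𝟙)(304) = 1 + 1 + 2 + 4 + 8 + 18 + 18 + 36 + 72 + 144 = 304.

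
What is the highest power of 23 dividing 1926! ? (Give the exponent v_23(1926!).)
v_23(1926!) = 86

Legendre's formula: v_p(n!) = Σ_{k ≥ 1} ⌊n / p^k⌋. For p = 23, n = 1926, the terms are:
  ⌊1926/23^1⌋ = ⌊1926/23⌋ = 83
  ⌊1926/23^2⌋ = ⌊1926/529⌋ = 3
(the next term ⌊1926/23^3⌋ = 0, terminating the sum). Summing: v_23(1926!) = 83 + 3 = 86.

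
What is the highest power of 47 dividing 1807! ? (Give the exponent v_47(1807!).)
v_47(1807!) = 38

Legendre's formula: v_p(n!) = Σ_{k ≥ 1} ⌊n / p^k⌋. For p = 47, n = 1807, the terms are:
  ⌊1807/47^1⌋ = ⌊1807/47⌋ = 38
(the next term ⌊1807/47^2⌋ = 0, terminating the sum). Summing: v_47(1807!) = 38 = 38.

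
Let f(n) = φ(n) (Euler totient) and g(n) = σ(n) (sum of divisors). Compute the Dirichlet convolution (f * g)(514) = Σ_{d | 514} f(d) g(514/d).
(φ * σ)(514) = 2056

Divisors of 514: [1, 2, 257, 514]. For each d | 514:
  d = 1: φ(1) · σ(514/1) = 1 · 774 = 774
  d = 2: φ(2) · σ(514/2) = 1 · 258 = 258
  d = 257: φ(257) · σ(514/257) = 256 · 3 = 768
  d = 514: φ(514) · σ(514/514) = 256 · 1 = 256
Summing: (φ * σ)(514) = 774 + 258 + 768 + 256 = 2056.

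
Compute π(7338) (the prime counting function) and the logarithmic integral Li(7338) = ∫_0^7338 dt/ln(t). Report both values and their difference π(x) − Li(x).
π(7338) = 935;  Li(7338) ≈ 952.40;  π(x) − Li(x) ≈ -17.40.

Direct count of primes ≤ 7338 gives π(7338) = 935. Numerical evaluation of the logarithmic integral gives Li(7338) ≈ 952.40. The difference π(x) − Li(x) ≈ -17.40 is typically negative for small/moderate x (Li(x) overestimates), though Littlewood's theorem shows this sign changes infinitely often.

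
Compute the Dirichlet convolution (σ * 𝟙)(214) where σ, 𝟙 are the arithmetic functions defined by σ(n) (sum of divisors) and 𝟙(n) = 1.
(σ * 𝟙)(214) = 436

Divisors of 214: [1, 2, 107, 214]. For each d | 214:
  d = 1: σ(1) · 𝟙(214/1) = 1 · 1 = 1
  d = 2: σ(2) · 𝟙(214/2) = 3 · 1 = 3
  d = 107: σ(107) · 𝟙(214/107) = 108 · 1 = 108
  d = 214: σ(214) · 𝟙(214/214) = 324 · 1 = 324
Summing: (σ * 𝟙)(214) = 1 + 3 + 108 + 324 = 436.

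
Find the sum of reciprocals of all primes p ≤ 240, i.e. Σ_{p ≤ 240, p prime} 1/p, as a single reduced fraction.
Σ 1/p = 2098799936456271323771652759516428422371386490386771476792994918184499649543226735989117756998751/1062411448280052319722448549835623701226301211611796930357321893850294264731624591303255041960530

π(240) = 52, so the primes ≤ 240 are [2, 3, 5, 7, 11, 13, 17, 19, 23, 29, 31, 37, 41, 43, 47, 53, 59, 61, 67, 71, 73, 79, 83, 89, 97, 101, 103, 107, 109, 113, 127, 131, 137, 139, 149, 151, 157, 163, 167, 173, 179, 181, 191, 193, 197, 199, 211, 223, 227, 229, 233, 239]. Summing 1/p over these primes: 2098799936456271323771652759516428422371386490386771476792994918184499649543226735989117756998751/1062411448280052319722448549835623701226301211611796930357321893850294264731624591303255041960530 ≈ 1.9755. Mertens estimate ln ln(240) + 0.2615 ≈ 1.9627.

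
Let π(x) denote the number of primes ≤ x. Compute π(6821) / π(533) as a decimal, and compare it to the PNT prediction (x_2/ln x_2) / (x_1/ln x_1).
π(6821)/π(533) = 876/99 ≈ 8.8485;  PNT prediction ≈ 9.1018.

π(533) = 99 and π(6821) = 876, so π(6821)/π(533) ≈ 8.8485. The PNT-predicted ratio is (6821/ln(6821)) / (533/ln(533)) ≈ 9.1018. The two agree to within a few percent, as expected.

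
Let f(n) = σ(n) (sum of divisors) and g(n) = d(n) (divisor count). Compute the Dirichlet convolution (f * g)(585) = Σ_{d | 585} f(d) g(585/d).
(σ * d)(585) = 3072

Divisors of 585: [1, 3, 5, 9, 13, 15, 39, 45, 65, 117, 195, 585]. For each d | 585:
  d = 1: σ(1) · d(585/1) = 1 · 12 = 12
  d = 3: σ(3) · d(585/3) = 4 · 8 = 32
  d = 5: σ(5) · d(585/5) = 6 · 6 = 36
  d = 9: σ(9) · d(585/9) = 13 · 4 = 52
  d = 13: σ(13) · d(585/13) = 14 · 6 = 84
  d = 15: σ(15) · d(585/15) = 24 · 4 = 96
  d = 39: σ(39) · d(585/39) = 56 · 4 = 224
  d = 45: σ(45) · d(585/45) = 78 · 2 = 156
  d = 65: σ(65) · d(585/65) = 84 · 3 = 252
  d = 117: σ(117) · d(585/117) = 182 · 2 = 364
  d = 195: σ(195) · d(585/195) = 336 · 2 = 672
  d = 585: σ(585) · d(585/585) = 1092 · 1 = 1092
Summing: (σ * d)(585) = 12 + 32 + 36 + 52 + 84 + 96 + 224 + 156 + 252 + 364 + 672 + 1092 = 3072.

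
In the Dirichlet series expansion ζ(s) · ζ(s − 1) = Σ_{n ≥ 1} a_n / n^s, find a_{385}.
σ(385) = 576

In the product (Σ m^0/m^s)(Σ k / k^s) = Σ (Σ_{d | n} d) / n^s, the coefficient of 1/n^s is σ(n) = Σ_{d | n} d. For n = 385, divisors are [1, 5, 7, 11, 35, 55, 77, 385]; summing: σ(385) = 576.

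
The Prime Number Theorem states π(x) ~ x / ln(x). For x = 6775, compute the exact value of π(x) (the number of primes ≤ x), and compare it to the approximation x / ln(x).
π(6775) = 871;  x/ln(x) ≈ 768.05;  relative error ≈ 11.82%.

Directly count primes up to 6775: π(6775) = 871. The PNT approximation gives 6775/ln(6775) ≈ 6775/8.82099 ≈ 768.05. Relative error (π(x) − x/ln(x)) / π(x) ≈ 11.82%; the approximation is known to undercount slightly (Li(x) is a better estimate).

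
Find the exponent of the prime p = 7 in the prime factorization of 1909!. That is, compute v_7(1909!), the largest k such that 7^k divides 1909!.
v_7(1909!) = 315

Legendre's formula: v_p(n!) = Σ_{k ≥ 1} ⌊n / p^k⌋. For p = 7, n = 1909, the terms are:
  ⌊1909/7^1⌋ = ⌊1909/7⌋ = 272
  ⌊1909/7^2⌋ = ⌊1909/49⌋ = 38
  ⌊1909/7^3⌋ = ⌊1909/343⌋ = 5
(the next term ⌊1909/7^4⌋ = 0, terminating the sum). Summing: v_7(1909!) = 272 + 38 + 5 = 315.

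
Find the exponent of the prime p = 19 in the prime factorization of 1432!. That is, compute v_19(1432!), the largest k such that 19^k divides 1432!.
v_19(1432!) = 78

Legendre's formula: v_p(n!) = Σ_{k ≥ 1} ⌊n / p^k⌋. For p = 19, n = 1432, the terms are:
  ⌊1432/19^1⌋ = ⌊1432/19⌋ = 75
  ⌊1432/19^2⌋ = ⌊1432/361⌋ = 3
(the next term ⌊1432/19^3⌋ = 0, terminating the sum). Summing: v_19(1432!) = 75 + 3 = 78.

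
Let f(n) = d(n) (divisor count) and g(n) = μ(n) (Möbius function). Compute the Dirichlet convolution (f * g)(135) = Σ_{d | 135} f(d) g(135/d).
(d * μ)(135) = 1

Divisors of 135: [1, 3, 5, 9, 15, 27, 45, 135]. For each d | 135:
  d = 1: d(1) · μ(135/1) = 1 · 0 = 0
  d = 3: d(3) · μ(135/3) = 2 · 0 = 0
  d = 5: d(5) · μ(135/5) = 2 · 0 = 0
  d = 9: d(9) · μ(135/9) = 3 · 1 = 3
  d = 15: d(15) · μ(135/15) = 4 · 0 = 0
  d = 27: d(27) · μ(135/27) = 4 · -1 = -4
  d = 45: d(45) · μ(135/45) = 6 · -1 = -6
  d = 135: d(135) · μ(135/135) = 8 · 1 = 8
Summing: (d * μ)(135) = 0 + 0 + 0 + 3 + 0 + -4 + -6 + 8 = 1.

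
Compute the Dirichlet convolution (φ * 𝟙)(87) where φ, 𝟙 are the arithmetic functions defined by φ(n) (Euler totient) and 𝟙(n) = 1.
(φ * 𝟙)(87) = 87

Divisors of 87: [1, 3, 29, 87]. For each d | 87:
  d = 1: φ(1) · 𝟙(87/1) = 1 · 1 = 1
  d = 3: φ(3) · 𝟙(87/3) = 2 · 1 = 2
  d = 29: φ(29) · 𝟙(87/29) = 28 · 1 = 28
  d = 87: φ(87) · 𝟙(87/87) = 56 · 1 = 56
Summing: (φ * 𝟙)(87) = 1 + 2 + 28 + 56 = 87.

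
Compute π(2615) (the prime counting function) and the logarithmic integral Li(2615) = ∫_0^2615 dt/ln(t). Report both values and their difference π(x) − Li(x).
π(2615) = 379;  Li(2615) ≈ 394.26;  π(x) − Li(x) ≈ -15.26.

Direct count of primes ≤ 2615 gives π(2615) = 379. Numerical evaluation of the logarithmic integral gives Li(2615) ≈ 394.26. The difference π(x) − Li(x) ≈ -15.26 is typically negative for small/moderate x (Li(x) overestimates), though Littlewood's theorem shows this sign changes infinitely often.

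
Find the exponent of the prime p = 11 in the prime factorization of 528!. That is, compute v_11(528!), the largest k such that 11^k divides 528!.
v_11(528!) = 52

Legendre's formula: v_p(n!) = Σ_{k ≥ 1} ⌊n / p^k⌋. For p = 11, n = 528, the terms are:
  ⌊528/11^1⌋ = ⌊528/11⌋ = 48
  ⌊528/11^2⌋ = ⌊528/121⌋ = 4
(the next term ⌊528/11^3⌋ = 0, terminating the sum). Summing: v_11(528!) = 48 + 4 = 52.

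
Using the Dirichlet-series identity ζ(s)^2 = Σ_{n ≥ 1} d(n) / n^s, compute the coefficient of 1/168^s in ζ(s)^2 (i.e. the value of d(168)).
d(168) = 16

ζ(s)^2 = (Σ 1/m^s)(Σ 1/k^s). The coefficient of 1/n^s in the product is the number of ordered pairs (m, k) with mk = n, which equals d(n). For n = 168, divisors are [1, 2, 3, 4, 6, 7, 8, 12, 14, 21, 24, 28, 42, 56, 84, 168], so d(168) = 16.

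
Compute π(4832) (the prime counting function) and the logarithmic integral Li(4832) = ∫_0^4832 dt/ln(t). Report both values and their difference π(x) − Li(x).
π(4832) = 650;  Li(4832) ≈ 664.52;  π(x) − Li(x) ≈ -14.52.

Direct count of primes ≤ 4832 gives π(4832) = 650. Numerical evaluation of the logarithmic integral gives Li(4832) ≈ 664.52. The difference π(x) − Li(x) ≈ -14.52 is typically negative for small/moderate x (Li(x) overestimates), though Littlewood's theorem shows this sign changes infinitely often.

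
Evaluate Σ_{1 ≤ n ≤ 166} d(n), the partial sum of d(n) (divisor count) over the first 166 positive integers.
Σ_{n ≤ 166} d(n) = 876

Compute d(n) for each 1 ≤ n ≤ 166: d(1) = 1, d(2) = 2, d(3) = 2, d(4) = 3, d(5) = 2, d(6) = 4, d(7) = 2, d(8) = 4, d(9) = 3, d(10) = 4, d(11) = 2, d(12) = 6, d(13) = 2, d(14) = 4, d(15) = 4, d(16) = 5, d(17) = 2, d(18) = 6, d(19) = 2, d(20) = 6, d(21) = 4, d(22) = 4, d(23) = 2, d(24) = 8, d(25) = 3, d(26) = 4, d(27) = 4, d(28) = 6, d(29) = 2, d(30) = 8, d(31) = 2, d(32) = 6, d(33) = 4, d(34) = 4, d(35) = 4, d(36) = 9, d(37) = 2, d(38) = 4, d(39) = 4, d(40) = 8, d(41) = 2, d(42) = 8, d(43) = 2, d(44) = 6, d(45) = 6, d(46) = 4, d(47) = 2, d(48) = 10, d(49) = 3, d(50) = 6, d(51) = 4, d(52) = 6, d(53) = 2, d(54) = 8, d(55) = 4, d(56) = 8, d(57) = 4, d(58) = 4, d(59) = 2, d(60) = 12, d(61) = 2, d(62) = 4, d(63) = 6, d(64) = 7, d(65) = 4, d(66) = 8, d(67) = 2, d(68) = 6, d(69) = 4, d(70) = 8, d(71) = 2, d(72) = 12, d(73) = 2, d(74) = 4, d(75) = 6, d(76) = 6, d(77) = 4, d(78) = 8, d(79) = 2, d(80) = 10, d(81) = 5, d(82) = 4, d(83) = 2, d(84) = 12, d(85) = 4, d(86) = 4, d(87) = 4, d(88) = 8, d(89) = 2, d(90) = 12, d(91) = 4, d(92) = 6, d(93) = 4, d(94) = 4, d(95) = 4, d(96) = 12, d(97) = 2, d(98) = 6, d(99) = 6, d(100) = 9, d(101) = 2, d(102) = 8, d(103) = 2, d(104) = 8, d(105) = 8, d(106) = 4, d(107) = 2, d(108) = 12, d(109) = 2, d(110) = 8, d(111) = 4, d(112) = 10, d(113) = 2, d(114) = 8, d(115) = 4, d(116) = 6, d(117) = 6, d(118) = 4, d(119) = 4, d(120) = 16, d(121) = 3, d(122) = 4, d(123) = 4, d(124) = 6, d(125) = 4, d(126) = 12, d(127) = 2, d(128) = 8, d(129) = 4, d(130) = 8, d(131) = 2, d(132) = 12, d(133) = 4, d(134) = 4, d(135) = 8, d(136) = 8, d(137) = 2, d(138) = 8, d(139) = 2, d(140) = 12, d(141) = 4, d(142) = 4, d(143) = 4, d(144) = 15, d(145) = 4, d(146) = 4, d(147) = 6, d(148) = 6, d(149) = 2, d(150) = 12, d(151) = 2, d(152) = 8, d(153) = 6, d(154) = 8, d(155) = 4, d(156) = 12, d(157) = 2, d(158) = 4, d(159) = 4, d(160) = 12, d(161) = 4, d(162) = 10, d(163) = 2, d(164) = 6, d(165) = 8, d(166) = 4. Summing all 166 values: 876. (Dirichlet's divisor formula: Σ_{n ≤ x} d(n) = x ln(x) + (2γ − 1) x + O(√x). For x = 166, the asymptotic estimate is ≈ 874.23.)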